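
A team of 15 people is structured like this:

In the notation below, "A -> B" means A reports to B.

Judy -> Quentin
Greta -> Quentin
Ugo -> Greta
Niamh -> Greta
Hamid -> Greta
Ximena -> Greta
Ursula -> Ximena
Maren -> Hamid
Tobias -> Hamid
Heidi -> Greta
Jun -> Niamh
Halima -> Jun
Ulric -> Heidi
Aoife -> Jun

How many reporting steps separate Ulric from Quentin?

3

Chain from Ulric up to Quentin: Ulric → Heidi → Greta → Quentin. That is 3 steps up, so Ulric is 3 levels below Quentin.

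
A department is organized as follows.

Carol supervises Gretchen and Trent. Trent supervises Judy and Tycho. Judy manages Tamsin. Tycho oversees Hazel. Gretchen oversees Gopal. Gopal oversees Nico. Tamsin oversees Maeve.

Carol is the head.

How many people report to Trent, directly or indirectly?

Trent directly manages Judy, Tycho. Under Judy: Tamsin, Maeve (2). Under Tycho: Hazel (1). So Trent's organization is 2 direct reports plus everyone under them: 3 + 2 = 5.

5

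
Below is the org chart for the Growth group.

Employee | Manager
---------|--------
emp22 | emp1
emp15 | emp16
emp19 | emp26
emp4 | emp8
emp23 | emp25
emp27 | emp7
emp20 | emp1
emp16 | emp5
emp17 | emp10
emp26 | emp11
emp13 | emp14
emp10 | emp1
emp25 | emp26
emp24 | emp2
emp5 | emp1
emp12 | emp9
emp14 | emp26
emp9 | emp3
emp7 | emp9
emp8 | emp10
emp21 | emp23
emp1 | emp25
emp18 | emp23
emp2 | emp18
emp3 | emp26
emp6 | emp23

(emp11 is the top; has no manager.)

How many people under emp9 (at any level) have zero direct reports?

2

The people in emp9's organization with no one reporting to them are emp12, emp27. That is 2.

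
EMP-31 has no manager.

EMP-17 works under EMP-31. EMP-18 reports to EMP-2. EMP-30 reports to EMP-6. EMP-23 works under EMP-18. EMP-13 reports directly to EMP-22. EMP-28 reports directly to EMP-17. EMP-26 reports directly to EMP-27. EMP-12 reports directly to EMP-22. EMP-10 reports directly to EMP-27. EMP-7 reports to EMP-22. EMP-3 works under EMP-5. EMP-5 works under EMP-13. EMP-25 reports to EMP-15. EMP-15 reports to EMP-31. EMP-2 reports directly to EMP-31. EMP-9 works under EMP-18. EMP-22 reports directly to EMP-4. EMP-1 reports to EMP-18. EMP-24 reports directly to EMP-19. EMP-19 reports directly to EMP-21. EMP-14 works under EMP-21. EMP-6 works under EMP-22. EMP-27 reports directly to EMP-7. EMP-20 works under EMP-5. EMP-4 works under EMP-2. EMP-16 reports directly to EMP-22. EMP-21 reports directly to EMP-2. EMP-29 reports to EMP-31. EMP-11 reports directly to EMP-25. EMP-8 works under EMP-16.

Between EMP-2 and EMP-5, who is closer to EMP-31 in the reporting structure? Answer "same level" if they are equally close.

EMP-2

EMP-2 is 1 level below EMP-31; EMP-5 is 5. EMP-2 is higher.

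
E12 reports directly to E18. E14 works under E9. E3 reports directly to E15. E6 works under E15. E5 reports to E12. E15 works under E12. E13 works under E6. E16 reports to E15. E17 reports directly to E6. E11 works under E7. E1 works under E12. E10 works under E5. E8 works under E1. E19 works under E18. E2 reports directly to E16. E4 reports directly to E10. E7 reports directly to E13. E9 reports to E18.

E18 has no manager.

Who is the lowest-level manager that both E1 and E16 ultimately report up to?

E12

E1's chain of managers is E12, E18. E16's chain of managers is E15, E12, E18. The first manager that appears in both chains is E12.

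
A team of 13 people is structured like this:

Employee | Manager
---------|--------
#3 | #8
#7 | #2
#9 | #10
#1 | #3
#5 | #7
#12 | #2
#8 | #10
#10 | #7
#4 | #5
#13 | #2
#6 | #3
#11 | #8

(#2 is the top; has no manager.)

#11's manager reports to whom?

#11 reports to #8, and #8 reports to #10. So #11's skip-level manager is #10.

#10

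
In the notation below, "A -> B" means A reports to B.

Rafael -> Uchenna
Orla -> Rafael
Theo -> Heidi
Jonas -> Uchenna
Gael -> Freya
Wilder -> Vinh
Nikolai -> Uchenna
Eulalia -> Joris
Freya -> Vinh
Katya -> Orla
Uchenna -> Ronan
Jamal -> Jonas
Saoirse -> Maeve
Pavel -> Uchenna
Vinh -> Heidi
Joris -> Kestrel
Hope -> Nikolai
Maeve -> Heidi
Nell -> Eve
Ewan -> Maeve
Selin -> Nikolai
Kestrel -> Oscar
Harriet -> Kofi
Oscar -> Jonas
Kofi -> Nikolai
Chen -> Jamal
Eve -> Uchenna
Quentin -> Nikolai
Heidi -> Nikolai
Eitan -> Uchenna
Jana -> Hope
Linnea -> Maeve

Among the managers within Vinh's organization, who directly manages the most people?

Vinh

Direct-report counts within Vinh's organization: Vinh has 2; Freya has 1. The largest is 2, held by Vinh.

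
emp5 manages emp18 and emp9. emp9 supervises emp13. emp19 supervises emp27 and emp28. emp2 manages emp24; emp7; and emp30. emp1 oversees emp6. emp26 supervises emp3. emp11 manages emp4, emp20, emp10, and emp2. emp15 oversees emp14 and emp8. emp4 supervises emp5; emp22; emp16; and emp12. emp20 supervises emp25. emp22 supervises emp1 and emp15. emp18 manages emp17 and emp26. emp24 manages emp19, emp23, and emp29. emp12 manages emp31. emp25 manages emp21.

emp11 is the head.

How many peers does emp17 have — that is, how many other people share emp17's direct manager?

emp17 reports to emp18. emp18's other direct reports are emp26 — 1 peer.

1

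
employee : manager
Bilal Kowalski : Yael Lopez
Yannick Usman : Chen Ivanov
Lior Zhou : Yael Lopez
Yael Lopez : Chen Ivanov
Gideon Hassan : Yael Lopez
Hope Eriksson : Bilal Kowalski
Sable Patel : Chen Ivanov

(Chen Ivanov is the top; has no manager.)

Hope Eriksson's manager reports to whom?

Yael Lopez

Hope Eriksson reports to Bilal Kowalski, and Bilal Kowalski reports to Yael Lopez. So Hope Eriksson's skip-level manager is Yael Lopez.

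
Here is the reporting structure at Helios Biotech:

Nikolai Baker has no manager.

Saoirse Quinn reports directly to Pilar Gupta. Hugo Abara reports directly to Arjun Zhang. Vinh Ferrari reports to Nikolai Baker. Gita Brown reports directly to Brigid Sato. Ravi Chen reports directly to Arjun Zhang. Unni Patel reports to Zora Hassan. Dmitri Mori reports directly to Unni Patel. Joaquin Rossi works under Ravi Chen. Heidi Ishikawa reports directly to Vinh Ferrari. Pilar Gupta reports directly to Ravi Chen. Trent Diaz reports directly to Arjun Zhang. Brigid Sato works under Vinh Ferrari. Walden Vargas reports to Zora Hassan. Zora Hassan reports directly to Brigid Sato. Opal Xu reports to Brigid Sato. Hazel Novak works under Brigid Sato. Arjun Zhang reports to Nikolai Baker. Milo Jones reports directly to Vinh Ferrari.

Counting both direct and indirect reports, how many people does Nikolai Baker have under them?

18

Nikolai Baker directly manages Vinh Ferrari, Arjun Zhang. Under Vinh Ferrari: Heidi Ishikawa, Milo Jones, Brigid Sato, Hazel Novak, Gita Brown, Opal Xu, Zora Hassan, Unni Patel, Dmitri Mori, Walden Vargas (10). Under Arjun Zhang: Hugo Abara, Ravi Chen, Pilar Gupta, Saoirse Quinn, Joaquin Rossi, Trent Diaz (6). So Nikolai Baker's organization is 2 direct reports plus everyone under them: 11 + 7 = 18.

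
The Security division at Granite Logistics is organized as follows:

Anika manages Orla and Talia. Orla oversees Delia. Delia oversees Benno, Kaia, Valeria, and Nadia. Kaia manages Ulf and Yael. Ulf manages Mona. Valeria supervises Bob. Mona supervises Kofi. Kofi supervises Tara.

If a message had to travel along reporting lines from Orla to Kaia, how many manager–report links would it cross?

2

Kaia is in Orla's organization: the chain from Kaia up to Orla is Kaia → Delia → Orla, which is 2 links.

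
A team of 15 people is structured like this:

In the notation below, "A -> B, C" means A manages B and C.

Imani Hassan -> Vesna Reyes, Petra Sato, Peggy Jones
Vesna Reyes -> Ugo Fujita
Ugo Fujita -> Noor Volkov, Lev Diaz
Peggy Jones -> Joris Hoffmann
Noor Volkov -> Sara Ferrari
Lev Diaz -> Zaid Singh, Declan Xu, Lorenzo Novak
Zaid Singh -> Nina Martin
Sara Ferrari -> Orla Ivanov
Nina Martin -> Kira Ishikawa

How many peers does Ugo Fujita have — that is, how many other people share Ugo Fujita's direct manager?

0

Ugo Fujita reports to Vesna Reyes, and Vesna Reyes has no other direct reports. Ugo Fujita has 0 peers.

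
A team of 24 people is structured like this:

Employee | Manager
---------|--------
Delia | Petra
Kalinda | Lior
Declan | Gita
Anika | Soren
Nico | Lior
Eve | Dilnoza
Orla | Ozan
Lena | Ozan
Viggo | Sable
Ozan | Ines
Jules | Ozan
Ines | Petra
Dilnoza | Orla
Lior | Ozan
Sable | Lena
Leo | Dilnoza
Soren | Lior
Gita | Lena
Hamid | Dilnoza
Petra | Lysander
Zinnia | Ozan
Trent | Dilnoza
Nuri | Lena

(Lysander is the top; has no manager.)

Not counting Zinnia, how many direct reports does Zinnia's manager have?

Zinnia reports to Ozan. Ozan's other direct reports are Orla, Lior, Lena, Jules — 4 peers.

4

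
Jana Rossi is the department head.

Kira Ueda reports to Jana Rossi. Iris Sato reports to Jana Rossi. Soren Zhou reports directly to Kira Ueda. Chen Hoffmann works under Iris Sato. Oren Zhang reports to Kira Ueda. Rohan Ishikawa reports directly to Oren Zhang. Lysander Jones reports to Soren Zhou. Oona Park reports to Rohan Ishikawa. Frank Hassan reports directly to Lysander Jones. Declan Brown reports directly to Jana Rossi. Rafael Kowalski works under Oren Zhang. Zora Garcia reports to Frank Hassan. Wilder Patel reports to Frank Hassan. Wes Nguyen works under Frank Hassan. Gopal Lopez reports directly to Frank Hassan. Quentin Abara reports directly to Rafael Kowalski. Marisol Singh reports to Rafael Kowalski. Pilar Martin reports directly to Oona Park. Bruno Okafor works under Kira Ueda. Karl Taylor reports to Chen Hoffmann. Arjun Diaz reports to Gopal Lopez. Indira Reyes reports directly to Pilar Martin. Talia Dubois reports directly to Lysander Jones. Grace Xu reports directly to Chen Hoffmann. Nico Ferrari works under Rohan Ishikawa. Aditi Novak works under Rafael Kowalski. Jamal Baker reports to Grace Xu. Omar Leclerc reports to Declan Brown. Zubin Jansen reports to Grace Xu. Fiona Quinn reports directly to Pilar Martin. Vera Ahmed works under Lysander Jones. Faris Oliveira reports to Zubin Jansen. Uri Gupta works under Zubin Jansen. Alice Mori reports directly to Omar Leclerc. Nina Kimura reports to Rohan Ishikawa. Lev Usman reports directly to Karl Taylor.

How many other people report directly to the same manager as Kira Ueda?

Kira Ueda reports to Jana Rossi. Jana Rossi's other direct reports are Iris Sato, Declan Brown — 2 peers.

2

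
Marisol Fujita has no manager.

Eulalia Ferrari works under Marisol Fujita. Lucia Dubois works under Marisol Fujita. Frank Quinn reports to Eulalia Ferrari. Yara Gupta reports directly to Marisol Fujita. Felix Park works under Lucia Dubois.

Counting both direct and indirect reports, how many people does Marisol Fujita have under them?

Marisol Fujita directly manages Lucia Dubois, Eulalia Ferrari, Yara Gupta. Under Lucia Dubois: Felix Park (1). Under Eulalia Ferrari: Frank Quinn (1). Yara Gupta has no reports. So Marisol Fujita's organization is 3 direct reports plus everyone under them: 2 + 2 + 1 = 5.

5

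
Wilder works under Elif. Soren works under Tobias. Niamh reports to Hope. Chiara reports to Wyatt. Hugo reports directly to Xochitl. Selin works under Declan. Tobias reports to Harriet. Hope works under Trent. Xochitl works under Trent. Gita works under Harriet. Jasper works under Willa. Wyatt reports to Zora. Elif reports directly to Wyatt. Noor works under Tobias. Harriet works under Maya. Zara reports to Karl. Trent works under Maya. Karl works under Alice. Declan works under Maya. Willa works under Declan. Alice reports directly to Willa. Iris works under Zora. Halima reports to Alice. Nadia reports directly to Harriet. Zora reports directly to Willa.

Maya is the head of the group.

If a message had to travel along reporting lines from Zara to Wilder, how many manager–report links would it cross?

Zara is 3 levels below Willa, and Wilder is 4 levels below Willa (their lowest common manager). The shortest path runs up from Zara to Willa and back down to Wilder: 3 + 4 = 7 links.

7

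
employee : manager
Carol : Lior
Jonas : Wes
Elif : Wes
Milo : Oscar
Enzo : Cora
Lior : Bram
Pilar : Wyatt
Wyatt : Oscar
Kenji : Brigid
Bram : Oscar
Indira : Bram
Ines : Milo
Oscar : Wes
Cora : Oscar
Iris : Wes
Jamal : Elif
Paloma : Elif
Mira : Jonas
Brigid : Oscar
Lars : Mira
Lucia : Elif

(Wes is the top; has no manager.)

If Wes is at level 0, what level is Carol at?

4

Chain from Carol up to Wes: Carol → Lior → Bram → Oscar → Wes. That is 4 steps up, so Carol is 4 levels below Wes.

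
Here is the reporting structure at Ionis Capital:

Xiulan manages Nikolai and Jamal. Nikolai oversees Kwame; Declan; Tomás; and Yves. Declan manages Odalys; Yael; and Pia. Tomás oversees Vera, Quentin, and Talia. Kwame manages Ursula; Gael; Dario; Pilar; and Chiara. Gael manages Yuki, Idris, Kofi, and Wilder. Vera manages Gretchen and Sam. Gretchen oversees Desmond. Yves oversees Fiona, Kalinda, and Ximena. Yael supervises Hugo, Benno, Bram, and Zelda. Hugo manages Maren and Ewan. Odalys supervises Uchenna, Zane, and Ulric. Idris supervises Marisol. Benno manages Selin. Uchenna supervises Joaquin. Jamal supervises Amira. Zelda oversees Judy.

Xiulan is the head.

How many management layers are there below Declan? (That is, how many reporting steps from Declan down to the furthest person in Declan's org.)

The longest chain under Declan runs Declan → Odalys → Uchenna → Joaquin, which is 3 levels below Declan.

3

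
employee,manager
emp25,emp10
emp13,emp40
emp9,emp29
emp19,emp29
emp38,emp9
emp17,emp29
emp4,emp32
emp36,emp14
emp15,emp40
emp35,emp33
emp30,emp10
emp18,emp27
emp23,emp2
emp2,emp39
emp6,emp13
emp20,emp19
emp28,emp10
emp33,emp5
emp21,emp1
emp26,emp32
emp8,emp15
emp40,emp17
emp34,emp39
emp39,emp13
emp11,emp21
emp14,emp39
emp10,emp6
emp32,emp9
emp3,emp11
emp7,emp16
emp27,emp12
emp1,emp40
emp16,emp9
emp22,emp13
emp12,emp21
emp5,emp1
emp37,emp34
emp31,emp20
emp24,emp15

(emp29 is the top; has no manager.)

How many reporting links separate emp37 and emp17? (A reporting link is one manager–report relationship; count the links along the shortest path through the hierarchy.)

5

emp37 is in emp17's organization: the chain from emp37 up to emp17 is emp37 → emp34 → emp39 → emp13 → emp40 → emp17, which is 5 links.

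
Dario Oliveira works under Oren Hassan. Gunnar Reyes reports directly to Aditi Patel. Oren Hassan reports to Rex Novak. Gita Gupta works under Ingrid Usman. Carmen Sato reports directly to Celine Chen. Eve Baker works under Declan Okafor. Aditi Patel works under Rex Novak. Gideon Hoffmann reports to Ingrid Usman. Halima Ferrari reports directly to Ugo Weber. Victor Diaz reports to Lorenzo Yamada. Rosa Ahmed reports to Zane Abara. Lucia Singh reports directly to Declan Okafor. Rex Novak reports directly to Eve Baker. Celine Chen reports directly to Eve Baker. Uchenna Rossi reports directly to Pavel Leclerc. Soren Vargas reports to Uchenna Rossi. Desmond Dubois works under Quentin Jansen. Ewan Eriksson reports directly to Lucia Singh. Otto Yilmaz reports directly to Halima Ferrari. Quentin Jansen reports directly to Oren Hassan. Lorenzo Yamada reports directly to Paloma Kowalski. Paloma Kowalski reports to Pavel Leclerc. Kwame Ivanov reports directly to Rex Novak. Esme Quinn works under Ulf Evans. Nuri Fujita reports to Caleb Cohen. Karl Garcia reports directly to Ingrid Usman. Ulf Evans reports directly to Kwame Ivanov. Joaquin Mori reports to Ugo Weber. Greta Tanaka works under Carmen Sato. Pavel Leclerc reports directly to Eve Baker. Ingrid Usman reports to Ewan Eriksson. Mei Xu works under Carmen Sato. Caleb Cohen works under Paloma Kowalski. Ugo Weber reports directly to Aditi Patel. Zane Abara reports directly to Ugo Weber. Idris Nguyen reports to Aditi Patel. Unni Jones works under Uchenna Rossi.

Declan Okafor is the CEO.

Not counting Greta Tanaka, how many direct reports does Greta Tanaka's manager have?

1

Greta Tanaka reports to Carmen Sato. Carmen Sato's other direct reports are Mei Xu — 1 peer.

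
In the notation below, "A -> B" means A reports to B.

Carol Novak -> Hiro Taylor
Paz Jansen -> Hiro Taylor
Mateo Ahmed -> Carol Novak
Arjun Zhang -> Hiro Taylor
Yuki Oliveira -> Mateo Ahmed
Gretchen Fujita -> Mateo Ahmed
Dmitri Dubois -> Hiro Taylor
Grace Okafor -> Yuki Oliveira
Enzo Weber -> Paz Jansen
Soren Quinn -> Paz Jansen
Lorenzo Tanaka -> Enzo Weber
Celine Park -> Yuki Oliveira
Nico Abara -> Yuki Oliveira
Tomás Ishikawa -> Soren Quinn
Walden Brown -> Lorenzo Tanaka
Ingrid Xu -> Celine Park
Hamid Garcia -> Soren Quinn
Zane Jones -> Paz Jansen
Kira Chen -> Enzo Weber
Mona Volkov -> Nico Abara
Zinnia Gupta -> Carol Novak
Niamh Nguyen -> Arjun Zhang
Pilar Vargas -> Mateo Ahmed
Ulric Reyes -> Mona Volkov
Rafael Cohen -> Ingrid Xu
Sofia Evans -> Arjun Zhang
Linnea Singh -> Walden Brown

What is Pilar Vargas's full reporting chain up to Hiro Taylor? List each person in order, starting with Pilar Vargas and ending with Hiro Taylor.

Pilar Vargas -> Mateo Ahmed -> Carol Novak -> Hiro Taylor

Pilar Vargas reports to Mateo Ahmed. Mateo Ahmed reports to Carol Novak. Carol Novak reports to Hiro Taylor. Hiro Taylor is at the top.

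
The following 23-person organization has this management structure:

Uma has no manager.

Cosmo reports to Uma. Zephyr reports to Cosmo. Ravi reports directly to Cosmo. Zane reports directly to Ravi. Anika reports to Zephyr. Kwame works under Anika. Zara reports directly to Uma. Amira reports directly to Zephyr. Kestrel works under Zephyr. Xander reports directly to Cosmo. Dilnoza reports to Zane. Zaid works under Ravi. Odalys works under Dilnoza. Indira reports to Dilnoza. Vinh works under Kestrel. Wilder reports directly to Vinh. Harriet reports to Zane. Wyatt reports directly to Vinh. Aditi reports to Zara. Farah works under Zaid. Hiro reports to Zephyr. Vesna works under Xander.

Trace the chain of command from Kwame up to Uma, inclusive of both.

Kwame -> Anika -> Zephyr -> Cosmo -> Uma

Kwame reports to Anika. Anika reports to Zephyr. Zephyr reports to Cosmo. Cosmo reports to Uma. Uma is at the top.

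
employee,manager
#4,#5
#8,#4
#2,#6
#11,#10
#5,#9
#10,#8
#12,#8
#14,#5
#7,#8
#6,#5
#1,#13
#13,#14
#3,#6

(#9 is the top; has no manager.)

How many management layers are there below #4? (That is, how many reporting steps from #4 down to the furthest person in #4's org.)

3

The longest chain under #4 runs #4 → #8 → #10 → #11, which is 3 levels below #4.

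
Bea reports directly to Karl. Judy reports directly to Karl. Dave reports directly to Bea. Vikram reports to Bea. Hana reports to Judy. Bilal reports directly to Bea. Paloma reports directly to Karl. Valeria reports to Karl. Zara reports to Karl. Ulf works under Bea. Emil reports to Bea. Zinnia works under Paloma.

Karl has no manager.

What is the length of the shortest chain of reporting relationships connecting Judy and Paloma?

2

Judy is 1 level below Karl, and Paloma is 1 level below Karl (their lowest common manager). The shortest path runs up from Judy to Karl and back down to Paloma: 1 + 1 = 2 links.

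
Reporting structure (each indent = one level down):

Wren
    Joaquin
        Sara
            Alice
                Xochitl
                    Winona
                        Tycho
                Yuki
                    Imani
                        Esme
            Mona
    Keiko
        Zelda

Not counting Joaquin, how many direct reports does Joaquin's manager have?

Joaquin reports to Wren. Wren's other direct reports are Keiko — 1 peer.

1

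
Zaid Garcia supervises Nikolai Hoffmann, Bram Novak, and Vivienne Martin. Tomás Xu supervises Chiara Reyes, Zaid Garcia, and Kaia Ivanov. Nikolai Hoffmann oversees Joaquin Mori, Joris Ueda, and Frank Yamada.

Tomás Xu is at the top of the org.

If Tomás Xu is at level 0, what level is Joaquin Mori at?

Chain from Joaquin Mori up to Tomás Xu: Joaquin Mori → Nikolai Hoffmann → Zaid Garcia → Tomás Xu. That is 3 steps up, so Joaquin Mori is 3 levels below Tomás Xu.

3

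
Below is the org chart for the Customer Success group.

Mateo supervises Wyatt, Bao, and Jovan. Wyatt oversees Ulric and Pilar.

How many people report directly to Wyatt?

2

Wyatt directly manages Pilar, Ulric. That is 2 direct reports.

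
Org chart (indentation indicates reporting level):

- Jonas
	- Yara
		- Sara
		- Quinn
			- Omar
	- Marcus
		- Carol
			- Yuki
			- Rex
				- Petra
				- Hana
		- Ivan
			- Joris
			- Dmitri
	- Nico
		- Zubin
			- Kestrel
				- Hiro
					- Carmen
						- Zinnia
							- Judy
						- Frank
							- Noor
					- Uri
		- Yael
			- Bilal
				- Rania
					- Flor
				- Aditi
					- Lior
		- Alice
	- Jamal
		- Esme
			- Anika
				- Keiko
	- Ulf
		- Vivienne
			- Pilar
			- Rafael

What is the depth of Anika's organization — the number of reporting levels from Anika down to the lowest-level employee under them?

The longest chain under Anika runs Anika → Keiko, which is 1 level below Anika.

1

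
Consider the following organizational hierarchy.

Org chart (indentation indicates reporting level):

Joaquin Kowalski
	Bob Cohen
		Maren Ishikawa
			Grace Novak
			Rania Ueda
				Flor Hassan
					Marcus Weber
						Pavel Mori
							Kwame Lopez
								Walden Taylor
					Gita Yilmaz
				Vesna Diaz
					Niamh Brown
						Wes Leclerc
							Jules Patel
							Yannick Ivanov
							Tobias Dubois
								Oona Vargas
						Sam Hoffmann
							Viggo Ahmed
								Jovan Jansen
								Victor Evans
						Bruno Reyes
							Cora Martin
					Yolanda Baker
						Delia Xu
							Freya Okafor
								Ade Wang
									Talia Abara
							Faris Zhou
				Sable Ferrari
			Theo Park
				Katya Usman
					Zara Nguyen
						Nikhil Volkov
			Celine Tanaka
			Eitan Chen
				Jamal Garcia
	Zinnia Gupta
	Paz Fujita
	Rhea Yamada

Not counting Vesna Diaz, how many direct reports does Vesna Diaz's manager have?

Vesna Diaz reports to Rania Ueda. Rania Ueda's other direct reports are Flor Hassan, Sable Ferrari — 2 peers.

2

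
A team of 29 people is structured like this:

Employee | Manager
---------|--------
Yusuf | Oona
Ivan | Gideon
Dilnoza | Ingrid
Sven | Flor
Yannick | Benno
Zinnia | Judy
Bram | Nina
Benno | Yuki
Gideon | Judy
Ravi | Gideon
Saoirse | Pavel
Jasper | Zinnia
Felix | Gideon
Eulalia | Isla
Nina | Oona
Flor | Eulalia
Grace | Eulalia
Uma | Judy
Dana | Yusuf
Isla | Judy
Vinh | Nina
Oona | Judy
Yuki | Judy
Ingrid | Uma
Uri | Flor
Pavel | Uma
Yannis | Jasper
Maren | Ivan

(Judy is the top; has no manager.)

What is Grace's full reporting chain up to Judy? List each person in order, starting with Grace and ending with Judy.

Grace -> Eulalia -> Isla -> Judy

Grace reports to Eulalia. Eulalia reports to Isla. Isla reports to Judy. Judy is at the top.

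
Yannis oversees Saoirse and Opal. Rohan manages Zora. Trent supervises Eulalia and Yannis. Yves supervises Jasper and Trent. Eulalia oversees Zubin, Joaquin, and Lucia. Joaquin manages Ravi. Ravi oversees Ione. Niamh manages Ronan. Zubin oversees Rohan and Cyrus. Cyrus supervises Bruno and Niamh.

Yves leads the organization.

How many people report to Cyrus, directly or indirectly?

Cyrus directly manages Bruno, Niamh. Bruno has no reports. Under Niamh: Ronan (1). So Cyrus's organization is 2 direct reports plus everyone under them: 1 + 2 = 3.

3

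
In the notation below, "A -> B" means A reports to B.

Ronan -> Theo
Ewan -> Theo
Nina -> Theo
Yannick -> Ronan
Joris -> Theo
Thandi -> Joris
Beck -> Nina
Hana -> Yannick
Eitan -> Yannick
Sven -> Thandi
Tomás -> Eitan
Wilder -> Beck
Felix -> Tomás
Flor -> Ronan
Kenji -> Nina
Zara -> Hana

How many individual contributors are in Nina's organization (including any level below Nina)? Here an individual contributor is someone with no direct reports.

2

The people in Nina's organization with no one reporting to them are Kenji, Wilder. That is 2.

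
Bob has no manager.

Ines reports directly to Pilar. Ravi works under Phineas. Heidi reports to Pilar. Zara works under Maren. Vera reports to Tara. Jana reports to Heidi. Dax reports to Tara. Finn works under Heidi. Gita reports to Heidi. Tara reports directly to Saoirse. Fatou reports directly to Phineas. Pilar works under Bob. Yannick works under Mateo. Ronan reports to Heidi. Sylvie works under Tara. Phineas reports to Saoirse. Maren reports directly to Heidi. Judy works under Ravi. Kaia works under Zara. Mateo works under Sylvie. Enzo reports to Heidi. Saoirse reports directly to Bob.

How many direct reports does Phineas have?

2

Phineas directly manages Ravi, Fatou. That is 2 direct reports.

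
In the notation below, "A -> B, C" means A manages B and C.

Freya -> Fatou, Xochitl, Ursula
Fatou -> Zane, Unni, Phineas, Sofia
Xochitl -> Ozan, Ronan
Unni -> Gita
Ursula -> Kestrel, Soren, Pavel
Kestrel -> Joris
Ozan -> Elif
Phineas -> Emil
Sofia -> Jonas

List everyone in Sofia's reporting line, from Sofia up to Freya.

Sofia -> Fatou -> Freya

Sofia reports to Fatou. Fatou reports to Freya. Freya is at the top.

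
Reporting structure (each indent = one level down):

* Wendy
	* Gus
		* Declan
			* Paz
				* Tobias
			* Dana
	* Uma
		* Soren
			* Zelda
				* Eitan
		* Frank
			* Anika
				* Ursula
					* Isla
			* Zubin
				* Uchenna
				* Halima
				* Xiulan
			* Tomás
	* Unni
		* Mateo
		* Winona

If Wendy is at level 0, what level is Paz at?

3

Chain from Paz up to Wendy: Paz → Declan → Gus → Wendy. That is 3 steps up, so Paz is 3 levels below Wendy.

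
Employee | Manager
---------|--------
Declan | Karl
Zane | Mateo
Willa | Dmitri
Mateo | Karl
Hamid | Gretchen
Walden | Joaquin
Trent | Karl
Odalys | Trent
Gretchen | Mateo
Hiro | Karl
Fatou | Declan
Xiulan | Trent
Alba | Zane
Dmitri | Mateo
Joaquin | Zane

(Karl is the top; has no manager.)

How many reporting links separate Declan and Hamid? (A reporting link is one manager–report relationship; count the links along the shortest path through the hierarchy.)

Declan is 1 level below Karl, and Hamid is 3 levels below Karl (their lowest common manager). The shortest path runs up from Declan to Karl and back down to Hamid: 1 + 3 = 4 links.

4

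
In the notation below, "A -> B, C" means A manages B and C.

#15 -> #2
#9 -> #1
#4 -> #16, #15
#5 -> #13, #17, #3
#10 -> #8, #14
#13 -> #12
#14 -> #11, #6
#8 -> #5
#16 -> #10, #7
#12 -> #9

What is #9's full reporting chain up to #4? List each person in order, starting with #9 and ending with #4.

#9 reports to #12. #12 reports to #13. #13 reports to #5. #5 reports to #8. #8 reports to #10. #10 reports to #16. #16 reports to #4. #4 is at the top.

#9 -> #12 -> #13 -> #5 -> #8 -> #10 -> #16 -> #4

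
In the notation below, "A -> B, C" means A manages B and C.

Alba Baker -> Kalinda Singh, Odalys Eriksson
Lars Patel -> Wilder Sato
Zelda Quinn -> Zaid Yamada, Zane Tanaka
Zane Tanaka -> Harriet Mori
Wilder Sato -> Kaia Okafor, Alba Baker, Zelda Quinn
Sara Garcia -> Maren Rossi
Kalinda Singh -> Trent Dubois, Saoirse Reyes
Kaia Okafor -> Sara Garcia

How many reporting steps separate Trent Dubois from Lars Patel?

Chain from Trent Dubois up to Lars Patel: Trent Dubois → Kalinda Singh → Alba Baker → Wilder Sato → Lars Patel. That is 4 steps up, so Trent Dubois is 4 levels below Lars Patel.

4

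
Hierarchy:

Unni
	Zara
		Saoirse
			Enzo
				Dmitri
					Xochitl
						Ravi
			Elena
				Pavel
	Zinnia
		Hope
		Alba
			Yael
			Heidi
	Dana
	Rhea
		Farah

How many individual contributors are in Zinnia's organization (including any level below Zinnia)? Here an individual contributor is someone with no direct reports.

The people in Zinnia's organization with no one reporting to them are Heidi, Yael, Hope. That is 3.

3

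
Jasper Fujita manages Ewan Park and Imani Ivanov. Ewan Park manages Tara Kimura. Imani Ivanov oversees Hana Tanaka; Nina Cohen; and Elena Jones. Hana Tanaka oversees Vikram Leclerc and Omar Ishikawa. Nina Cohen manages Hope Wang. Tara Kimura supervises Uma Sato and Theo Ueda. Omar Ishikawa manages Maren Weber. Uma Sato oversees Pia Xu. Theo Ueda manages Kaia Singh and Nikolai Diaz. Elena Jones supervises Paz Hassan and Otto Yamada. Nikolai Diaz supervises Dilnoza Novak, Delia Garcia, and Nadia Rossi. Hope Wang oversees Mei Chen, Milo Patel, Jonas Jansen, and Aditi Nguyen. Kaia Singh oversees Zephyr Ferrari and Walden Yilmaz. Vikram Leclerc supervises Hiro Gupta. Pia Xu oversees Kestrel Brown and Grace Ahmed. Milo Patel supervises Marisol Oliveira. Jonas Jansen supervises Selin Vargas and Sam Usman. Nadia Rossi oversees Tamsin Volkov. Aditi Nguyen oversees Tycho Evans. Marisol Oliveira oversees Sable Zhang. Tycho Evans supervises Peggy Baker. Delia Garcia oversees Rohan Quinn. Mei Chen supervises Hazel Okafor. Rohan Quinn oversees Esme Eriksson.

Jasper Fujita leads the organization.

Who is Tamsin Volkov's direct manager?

Tamsin Volkov reports directly to Nadia Rossi.

Nadia Rossi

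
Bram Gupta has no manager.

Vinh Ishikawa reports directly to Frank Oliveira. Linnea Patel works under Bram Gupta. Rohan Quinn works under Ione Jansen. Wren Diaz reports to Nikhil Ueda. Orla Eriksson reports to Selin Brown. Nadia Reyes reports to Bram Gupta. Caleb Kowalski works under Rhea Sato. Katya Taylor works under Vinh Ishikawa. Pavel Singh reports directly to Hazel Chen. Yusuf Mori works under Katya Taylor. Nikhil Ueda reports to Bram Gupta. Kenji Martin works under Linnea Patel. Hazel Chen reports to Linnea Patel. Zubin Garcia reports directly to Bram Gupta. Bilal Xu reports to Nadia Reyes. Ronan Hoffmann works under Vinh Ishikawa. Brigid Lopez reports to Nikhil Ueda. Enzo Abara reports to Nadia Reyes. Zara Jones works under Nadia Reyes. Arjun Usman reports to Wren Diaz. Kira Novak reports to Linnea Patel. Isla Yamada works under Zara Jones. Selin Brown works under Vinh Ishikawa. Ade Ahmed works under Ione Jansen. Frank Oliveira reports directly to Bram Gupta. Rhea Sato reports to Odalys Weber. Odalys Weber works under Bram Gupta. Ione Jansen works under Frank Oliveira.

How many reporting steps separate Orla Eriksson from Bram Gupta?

Chain from Orla Eriksson up to Bram Gupta: Orla Eriksson → Selin Brown → Vinh Ishikawa → Frank Oliveira → Bram Gupta. That is 4 steps up, so Orla Eriksson is 4 levels below Bram Gupta.

4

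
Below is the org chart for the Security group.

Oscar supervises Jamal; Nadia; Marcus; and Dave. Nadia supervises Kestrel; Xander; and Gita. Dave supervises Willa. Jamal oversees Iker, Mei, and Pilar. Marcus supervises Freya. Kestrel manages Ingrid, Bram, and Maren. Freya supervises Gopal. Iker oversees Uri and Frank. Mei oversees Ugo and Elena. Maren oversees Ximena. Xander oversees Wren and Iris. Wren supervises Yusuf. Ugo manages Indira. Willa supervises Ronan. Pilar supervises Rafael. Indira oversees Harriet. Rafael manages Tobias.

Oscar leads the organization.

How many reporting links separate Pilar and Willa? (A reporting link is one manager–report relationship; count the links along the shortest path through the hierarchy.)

Pilar is 2 levels below Oscar, and Willa is 2 levels below Oscar (their lowest common manager). The shortest path runs up from Pilar to Oscar and back down to Willa: 2 + 2 = 4 links.

4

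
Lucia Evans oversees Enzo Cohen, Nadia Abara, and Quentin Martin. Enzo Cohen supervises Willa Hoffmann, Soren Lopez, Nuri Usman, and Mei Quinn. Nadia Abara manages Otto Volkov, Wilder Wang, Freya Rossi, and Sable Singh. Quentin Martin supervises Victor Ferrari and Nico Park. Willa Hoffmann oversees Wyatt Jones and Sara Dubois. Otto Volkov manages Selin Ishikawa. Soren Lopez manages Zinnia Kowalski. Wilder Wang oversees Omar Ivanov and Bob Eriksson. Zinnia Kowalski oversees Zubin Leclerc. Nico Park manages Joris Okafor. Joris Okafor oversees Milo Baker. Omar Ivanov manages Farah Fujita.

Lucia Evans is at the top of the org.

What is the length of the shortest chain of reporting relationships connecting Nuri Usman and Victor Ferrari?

Nuri Usman is 2 levels below Lucia Evans, and Victor Ferrari is 2 levels below Lucia Evans (their lowest common manager). The shortest path runs up from Nuri Usman to Lucia Evans and back down to Victor Ferrari: 2 + 2 = 4 links.

4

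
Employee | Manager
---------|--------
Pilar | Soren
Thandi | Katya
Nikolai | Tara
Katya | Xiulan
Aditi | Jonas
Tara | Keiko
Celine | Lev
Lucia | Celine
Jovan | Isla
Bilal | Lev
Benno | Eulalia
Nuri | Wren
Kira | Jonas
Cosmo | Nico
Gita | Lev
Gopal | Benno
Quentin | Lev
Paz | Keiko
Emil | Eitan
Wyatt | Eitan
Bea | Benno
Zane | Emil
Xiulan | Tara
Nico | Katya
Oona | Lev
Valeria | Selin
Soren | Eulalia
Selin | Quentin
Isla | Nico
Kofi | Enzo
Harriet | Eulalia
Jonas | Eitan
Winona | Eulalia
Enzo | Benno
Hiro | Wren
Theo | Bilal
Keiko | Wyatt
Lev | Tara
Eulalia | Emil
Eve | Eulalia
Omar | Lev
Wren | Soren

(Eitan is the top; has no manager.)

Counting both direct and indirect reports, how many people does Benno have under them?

Benno directly manages Enzo, Bea, Gopal. Under Enzo: Kofi (1). Bea has no reports. Gopal has no reports. So Benno's organization is 3 direct reports plus everyone under them: 2 + 1 + 1 = 4.

4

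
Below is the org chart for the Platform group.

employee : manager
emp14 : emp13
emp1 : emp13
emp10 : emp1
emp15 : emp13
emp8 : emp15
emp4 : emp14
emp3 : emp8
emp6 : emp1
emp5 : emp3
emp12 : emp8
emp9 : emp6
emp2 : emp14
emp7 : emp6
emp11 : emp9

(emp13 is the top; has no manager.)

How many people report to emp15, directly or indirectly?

4

emp15 directly manages emp8. Under emp8: emp12, emp3, emp5 (3). That's 4 in total.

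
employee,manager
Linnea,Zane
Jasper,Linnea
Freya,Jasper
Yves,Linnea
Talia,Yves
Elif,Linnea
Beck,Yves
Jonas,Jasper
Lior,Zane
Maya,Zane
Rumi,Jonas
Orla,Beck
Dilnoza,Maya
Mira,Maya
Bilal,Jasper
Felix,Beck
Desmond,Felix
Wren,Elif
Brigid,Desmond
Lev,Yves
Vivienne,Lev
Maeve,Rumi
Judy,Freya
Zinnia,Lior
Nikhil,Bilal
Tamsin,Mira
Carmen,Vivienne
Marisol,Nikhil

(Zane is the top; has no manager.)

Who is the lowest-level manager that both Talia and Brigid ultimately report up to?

Yves

Talia's chain of managers is Yves, Linnea, Zane. Brigid's chain of managers is Desmond, Felix, Beck, Yves, Linnea, Zane. The first manager that appears in both chains is Yves.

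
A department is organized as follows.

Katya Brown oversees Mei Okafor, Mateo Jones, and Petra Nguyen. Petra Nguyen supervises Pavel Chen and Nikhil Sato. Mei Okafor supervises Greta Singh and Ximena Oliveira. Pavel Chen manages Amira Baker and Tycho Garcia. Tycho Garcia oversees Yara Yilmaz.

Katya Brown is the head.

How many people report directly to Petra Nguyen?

2

Petra Nguyen directly manages Pavel Chen, Nikhil Sato. That is 2 direct reports.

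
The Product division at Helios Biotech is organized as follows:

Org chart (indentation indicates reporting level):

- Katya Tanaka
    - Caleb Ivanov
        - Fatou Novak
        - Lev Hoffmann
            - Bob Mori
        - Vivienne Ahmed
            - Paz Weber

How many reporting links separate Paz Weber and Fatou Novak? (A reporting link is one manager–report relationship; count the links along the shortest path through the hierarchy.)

3

Paz Weber is 2 levels below Caleb Ivanov, and Fatou Novak is 1 level below Caleb Ivanov (their lowest common manager). The shortest path runs up from Paz Weber to Caleb Ivanov and back down to Fatou Novak: 2 + 1 = 3 links.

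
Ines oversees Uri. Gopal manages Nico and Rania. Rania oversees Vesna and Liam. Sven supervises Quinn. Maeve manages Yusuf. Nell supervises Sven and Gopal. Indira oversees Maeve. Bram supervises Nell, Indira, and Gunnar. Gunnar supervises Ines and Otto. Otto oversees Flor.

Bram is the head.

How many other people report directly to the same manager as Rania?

Rania reports to Gopal. Gopal's other direct reports are Nico — 1 peer.

1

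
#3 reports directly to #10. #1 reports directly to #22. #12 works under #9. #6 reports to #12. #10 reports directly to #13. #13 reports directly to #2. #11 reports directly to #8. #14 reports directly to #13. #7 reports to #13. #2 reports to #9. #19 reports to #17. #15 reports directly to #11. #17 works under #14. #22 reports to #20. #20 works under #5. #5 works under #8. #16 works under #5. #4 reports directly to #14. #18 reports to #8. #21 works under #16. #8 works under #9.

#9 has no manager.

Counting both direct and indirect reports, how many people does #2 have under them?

8

#2 directly manages #13. Under #13: #7, #10, #3, #14, #4, #17, #19 (7). That's 8 in total.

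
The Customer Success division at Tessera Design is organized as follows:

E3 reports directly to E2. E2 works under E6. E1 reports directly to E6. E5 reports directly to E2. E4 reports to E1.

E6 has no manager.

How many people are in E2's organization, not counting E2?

E2 directly manages E5, E3. E5 has no reports. E3 has no reports. So E2's organization is 2 direct reports plus everyone under them: 1 + 1 = 2.

2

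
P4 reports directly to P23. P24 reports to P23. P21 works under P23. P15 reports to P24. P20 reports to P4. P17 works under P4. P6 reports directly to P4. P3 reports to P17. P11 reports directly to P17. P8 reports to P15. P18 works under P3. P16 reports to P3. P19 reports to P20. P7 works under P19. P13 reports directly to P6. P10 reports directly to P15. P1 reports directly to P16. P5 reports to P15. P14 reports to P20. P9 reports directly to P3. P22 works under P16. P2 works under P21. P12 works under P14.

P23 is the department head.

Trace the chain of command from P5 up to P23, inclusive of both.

P5 reports to P15. P15 reports to P24. P24 reports to P23. P23 is at the top.

P5 -> P15 -> P24 -> P23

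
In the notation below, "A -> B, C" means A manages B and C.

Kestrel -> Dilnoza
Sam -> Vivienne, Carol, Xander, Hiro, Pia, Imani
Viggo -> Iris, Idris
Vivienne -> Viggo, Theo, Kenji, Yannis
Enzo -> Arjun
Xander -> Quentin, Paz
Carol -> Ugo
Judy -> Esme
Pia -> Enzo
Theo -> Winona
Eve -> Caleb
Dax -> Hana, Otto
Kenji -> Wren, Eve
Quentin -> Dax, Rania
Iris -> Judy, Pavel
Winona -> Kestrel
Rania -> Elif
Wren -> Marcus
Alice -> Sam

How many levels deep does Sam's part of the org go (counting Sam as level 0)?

5

The longest chain under Sam runs Sam → Vivienne → Theo → Winona → Kestrel → Dilnoza, which is 5 levels below Sam.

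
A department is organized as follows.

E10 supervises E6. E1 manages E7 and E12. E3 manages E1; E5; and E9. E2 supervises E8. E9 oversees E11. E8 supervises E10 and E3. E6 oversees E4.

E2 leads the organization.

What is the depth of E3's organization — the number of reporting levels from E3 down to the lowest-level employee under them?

2

The longest chain under E3 runs E3 → E1 → E12, which is 2 levels below E3.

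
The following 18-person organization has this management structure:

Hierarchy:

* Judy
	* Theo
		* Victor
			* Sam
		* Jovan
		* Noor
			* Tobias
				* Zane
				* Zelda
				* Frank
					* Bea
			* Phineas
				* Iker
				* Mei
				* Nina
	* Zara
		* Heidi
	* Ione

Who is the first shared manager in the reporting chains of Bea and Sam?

Bea's chain of managers is Frank, Tobias, Noor, Theo, Judy. Sam's chain of managers is Victor, Theo, Judy. The first manager that appears in both chains is Theo.

Theo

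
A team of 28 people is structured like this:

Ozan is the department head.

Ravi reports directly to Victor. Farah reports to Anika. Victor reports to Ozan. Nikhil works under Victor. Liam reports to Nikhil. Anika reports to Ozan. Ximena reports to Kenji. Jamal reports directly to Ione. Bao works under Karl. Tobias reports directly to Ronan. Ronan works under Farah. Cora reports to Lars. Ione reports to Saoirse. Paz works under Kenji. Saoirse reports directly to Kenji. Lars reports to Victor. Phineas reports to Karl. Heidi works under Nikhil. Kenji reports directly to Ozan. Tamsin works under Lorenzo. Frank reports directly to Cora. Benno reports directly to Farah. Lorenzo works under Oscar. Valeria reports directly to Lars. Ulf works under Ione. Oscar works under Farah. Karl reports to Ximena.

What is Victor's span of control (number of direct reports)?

3

Victor directly manages Ravi, Lars, Nikhil. That is 3 direct reports.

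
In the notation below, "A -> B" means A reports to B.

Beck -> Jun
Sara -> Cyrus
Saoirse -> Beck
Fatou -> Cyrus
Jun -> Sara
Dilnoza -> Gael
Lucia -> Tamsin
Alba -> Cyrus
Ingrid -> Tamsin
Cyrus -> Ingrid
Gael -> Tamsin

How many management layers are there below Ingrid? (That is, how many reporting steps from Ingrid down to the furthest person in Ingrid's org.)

5

The longest chain under Ingrid runs Ingrid → Cyrus → Sara → Jun → Beck → Saoirse, which is 5 levels below Ingrid.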